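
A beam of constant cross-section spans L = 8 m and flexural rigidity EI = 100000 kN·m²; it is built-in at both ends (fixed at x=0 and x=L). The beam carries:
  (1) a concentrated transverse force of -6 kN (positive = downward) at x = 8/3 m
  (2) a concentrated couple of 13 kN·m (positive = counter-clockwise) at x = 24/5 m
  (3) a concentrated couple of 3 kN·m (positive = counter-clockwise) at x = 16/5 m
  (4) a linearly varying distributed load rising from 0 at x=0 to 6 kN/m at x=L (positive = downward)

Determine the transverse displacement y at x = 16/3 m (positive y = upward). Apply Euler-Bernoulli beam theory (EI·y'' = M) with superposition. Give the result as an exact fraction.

Load 1 — point force P=-6 kN at a=8/3 m (b=L-a=16/3):
  y_1 = -Pa²(L-x)²(3bL-(3b+a)(L-x))/(6L³EI)  [x>a] = -(-6)·(8/3)²·(8-(16/3))²·(3·(16/3)·8-(3·(16/3)+(8/3))·(8-(16/3)))/(6·8³·100000) = 176/2278125 m
Load 2 — applied couple M₀=13 kN·m at a=24/5 m (b=L-a=16/5):
  y_2 = (R_Ax³/6 - M_Ax²/2 - M₀(x-a)²/2)/EI  [x>a] with R_A=117/50, M_A=104/25 = ((117/50)·(16/3)³/6 - (104/25)·(16/3)²/2 - 13·((16/3)-(24/5))²/2)/100000 = -13/703125 m
Load 3 — applied couple M₀=3 kN·m at a=16/5 m (b=L-a=24/5):
  y_3 = (R_Ax³/6 - M_Ax²/2 - M₀(x-a)²/2)/EI  [x>a] with R_A=27/50, M_A=9/25 = ((27/50)·(16/3)³/6 - (9/25)·(16/3)²/2 - 3·((16/3)-(16/5))²/2)/100000 = 4/234375 m
Load 4 — triangular load w₀=6 kN/m (0→w₀ over full span):
  y_4 = -w₀x²(L-x)²(x+2L)/(120LEI) = -6·(16/3)²·(8-(16/3))²·((16/3)+2·8)/(120·8·100000) = -1024/3796875 m
Superposition: y = Σ y_i = -11041/56953125 m ≈ -0.000194 m

y(16/3) = -11041/56953125 m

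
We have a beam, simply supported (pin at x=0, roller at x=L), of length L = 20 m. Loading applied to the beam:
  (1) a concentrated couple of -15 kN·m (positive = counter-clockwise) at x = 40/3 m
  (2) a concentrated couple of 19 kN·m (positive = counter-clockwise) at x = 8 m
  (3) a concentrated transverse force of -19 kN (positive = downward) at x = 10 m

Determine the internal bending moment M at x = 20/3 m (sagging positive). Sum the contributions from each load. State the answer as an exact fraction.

Load 1 — applied couple M₀=-15 kN·m at a=40/3 m (b=L-a=20/3):
  M_1 = M₀x/L  [x≤a] = (-15)·(20/3)/20 = -5 kN·m
Load 2 — applied couple M₀=19 kN·m at a=8 m (b=L-a=12):
  M_2 = M₀x/L  [x≤a] = 19·(20/3)/20 = 19/3 kN·m
Load 3 — point force P=-19 kN at a=10 m (b=L-a=10):
  M_3 = Pbx/L  [x≤a] = (-19)·10·(20/3)/20 = -190/3 kN·m
Superposition: M = Σ M_i = -62 kN·m ≈ -62.000000 kN·m

M(20/3) = -62 kN·m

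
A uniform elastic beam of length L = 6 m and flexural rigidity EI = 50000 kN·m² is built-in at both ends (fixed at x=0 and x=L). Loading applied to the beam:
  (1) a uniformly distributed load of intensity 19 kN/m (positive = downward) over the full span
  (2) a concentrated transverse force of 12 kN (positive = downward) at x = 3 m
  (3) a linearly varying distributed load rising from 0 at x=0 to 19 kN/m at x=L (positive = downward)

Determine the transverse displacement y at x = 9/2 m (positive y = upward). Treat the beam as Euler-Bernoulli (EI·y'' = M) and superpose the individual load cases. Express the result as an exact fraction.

Load 1 — uniform load w=19 kN/m over full span:
  y_1 = -wx²(L-x)²/(24EI) = -19·(9/2)²·(6-(9/2))²/(24·50000) = -4617/6400000 m
Load 2 — point force P=12 kN at a=3 m (b=L-a=3):
  y_2 = -Pa²(L-x)²(3bL-(3b+a)(L-x))/(6L³EI)  [x>a] = -12·3²·(6-(9/2))²·(3·3·6-(3·3+3)·(6-(9/2)))/(6·6³·50000) = -27/200000 m
Load 3 — triangular load w₀=19 kN/m (0→w₀ over full span):
  y_3 = -w₀x²(L-x)²(x+2L)/(120LEI) = -19·(9/2)²·(6-(9/2))²·((9/2)+2·6)/(120·6·50000) = -50787/128000000 m
Superposition: y = Σ y_i = -160407/128000000 m ≈ -0.001253 m

y(9/2) = -160407/128000000 m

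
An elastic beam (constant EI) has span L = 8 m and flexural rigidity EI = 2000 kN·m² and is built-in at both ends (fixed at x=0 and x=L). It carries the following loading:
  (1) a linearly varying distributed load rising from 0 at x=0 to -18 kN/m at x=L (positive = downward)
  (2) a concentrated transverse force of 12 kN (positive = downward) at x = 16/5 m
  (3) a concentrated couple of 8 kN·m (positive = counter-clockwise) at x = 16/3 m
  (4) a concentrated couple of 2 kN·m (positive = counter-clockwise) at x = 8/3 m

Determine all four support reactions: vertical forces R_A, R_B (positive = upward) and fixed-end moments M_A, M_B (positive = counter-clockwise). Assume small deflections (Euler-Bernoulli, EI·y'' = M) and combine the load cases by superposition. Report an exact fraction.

R_A = -4559/375 kN, M_A = -8216/375 kN·m, R_B = -17941/375 kN, M_B = 18394/375 kN·m

Load 1 — triangular load w₀=-18 kN/m (0→w₀ over full span):
  R_A = 3w₀L/20 = 3·(-18)·8/20 = -108/5 kN
  M_A = w₀L²/30 = (-18)·8²/30 = -192/5 kN·m
  R_B = 7w₀L/20 = 7·(-18)·8/20 = -252/5 kN
  M_B = -w₀L²/20 = -(-18)·8²/20 = 288/5 kN·m
Load 2 — point force P=12 kN at a=16/5 m (b=L-a=24/5):
  R_A = Pb²(3a+b)/L³ = 12·(24/5)²·(3·(16/5)+(24/5))/8³ = 972/125 kN
  M_A = Pab²/L² = 12·(16/5)·(24/5)²/8² = 1728/125 kN·m
  R_B = Pa²(a+3b)/L³ = 12·(16/5)²·((16/5)+3·(24/5))/8³ = 528/125 kN
  M_B = -Pa²b/L² = -12·(16/5)²·(24/5)/8² = -1152/125 kN·m
Load 3 — applied couple M₀=8 kN·m at a=16/3 m (b=L-a=8/3):
  R_A = 6M₀ab/L³ = 6·8·(16/3)·(8/3)/8³ = 4/3 kN
  M_A = M₀b(2a-b)/L² = 8·(8/3)·(2·(16/3)-(8/3))/8² = 8/3 kN·m
  R_B = -6M₀ab/L³ = -6·8·(16/3)·(8/3)/8³ = -4/3 kN
  M_B = M₀a(2b-a)/L² = 8·(16/3)·(2·(8/3)-(16/3))/8² = 0 kN·m
Load 4 — applied couple M₀=2 kN·m at a=8/3 m (b=L-a=16/3):
  R_A = 6M₀ab/L³ = 6·2·(8/3)·(16/3)/8³ = 1/3 kN
  M_A = M₀b(2a-b)/L² = 2·(16/3)·(2·(8/3)-(16/3))/8² = 0 kN·m
  R_B = -6M₀ab/L³ = -6·2·(8/3)·(16/3)/8³ = -1/3 kN
  M_B = M₀a(2b-a)/L² = 2·(8/3)·(2·(16/3)-(8/3))/8² = 2/3 kN·m
Superposition: R_A = -4559/375 kN, M_A = -8216/375 kN·m, R_B = -17941/375 kN, M_B = 18394/375 kN·m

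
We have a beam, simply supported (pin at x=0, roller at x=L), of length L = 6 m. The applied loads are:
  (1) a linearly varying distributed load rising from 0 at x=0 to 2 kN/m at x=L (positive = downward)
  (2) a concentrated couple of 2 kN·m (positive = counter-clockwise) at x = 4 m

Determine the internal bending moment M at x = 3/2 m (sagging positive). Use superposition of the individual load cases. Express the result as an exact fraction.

M(3/2) = 53/16 kN·m

Load 1 — triangular load w₀=2 kN/m (0→w₀ over full span):
  M_1 = w₀Lx/6 - w₀x³/(6L) = 2·6·(3/2)/6 - 2·(3/2)³/(6·6) = 45/16 kN·m
Load 2 — applied couple M₀=2 kN·m at a=4 m (b=L-a=2):
  M_2 = M₀x/L  [x≤a] = 2·(3/2)/6 = 1/2 kN·m
Superposition: M = Σ M_i = 53/16 kN·m ≈ 3.312500 kN·m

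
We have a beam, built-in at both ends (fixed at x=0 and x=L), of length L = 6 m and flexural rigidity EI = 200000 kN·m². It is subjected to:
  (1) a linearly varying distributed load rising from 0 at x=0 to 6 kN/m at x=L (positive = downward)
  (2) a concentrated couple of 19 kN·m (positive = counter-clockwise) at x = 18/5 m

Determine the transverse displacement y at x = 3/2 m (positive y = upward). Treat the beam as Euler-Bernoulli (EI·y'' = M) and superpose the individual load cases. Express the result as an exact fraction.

y(3/2) = -12033/256000000 m

Load 1 — triangular load w₀=6 kN/m (0→w₀ over full span):
  y_1 = -w₀x²(L-x)²(x+2L)/(120LEI) = -6·(3/2)²·(6-(3/2))²·((3/2)+2·6)/(120·6·200000) = -6561/256000000 m
Load 2 — applied couple M₀=19 kN·m at a=18/5 m (b=L-a=12/5):
  y_2 = (R_Ax³/6 - M_Ax²/2)/EI  [x≤a] with R_A=114/25, M_A=152/25 = ((114/25)·(3/2)³/6 - (152/25)·(3/2)²/2)/200000 = -171/8000000 m
Superposition: y = Σ y_i = -12033/256000000 m ≈ -0.000047 m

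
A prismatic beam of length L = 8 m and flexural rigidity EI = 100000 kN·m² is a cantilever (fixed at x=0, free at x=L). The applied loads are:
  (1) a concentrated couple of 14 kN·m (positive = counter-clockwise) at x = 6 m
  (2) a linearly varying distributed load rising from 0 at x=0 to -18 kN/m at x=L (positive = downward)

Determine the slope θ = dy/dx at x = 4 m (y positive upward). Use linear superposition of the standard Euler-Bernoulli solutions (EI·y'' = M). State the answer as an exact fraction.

θ(4) = 13/1250 rad

Load 1 — applied couple M₀=14 kN·m at a=6 m (b=L-a=2):
  θ_1 = M₀x/EI  [x≤a] = 14·4/100000 = 7/12500 rad
Load 2 — triangular load w₀=-18 kN/m (0→w₀ over full span):
  θ_2 = (w₀Lx²/4-w₀L²x/3-w₀x⁴/(24L))/EI = ((-18)·8·4²/4-(-18)·8²·4/3-(-18)·4⁴/(24·8))/100000 = 123/12500 rad
Superposition: θ = Σ θ_i = 13/1250 rad ≈ 0.010400 rad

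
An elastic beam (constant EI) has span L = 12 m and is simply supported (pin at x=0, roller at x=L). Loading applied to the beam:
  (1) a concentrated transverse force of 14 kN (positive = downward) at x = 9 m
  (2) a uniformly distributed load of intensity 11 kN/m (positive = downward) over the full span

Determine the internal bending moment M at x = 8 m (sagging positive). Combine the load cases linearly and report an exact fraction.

M(8) = 204 kN·m

Load 1 — point force P=14 kN at a=9 m (b=L-a=3):
  M_1 = Pbx/L  [x≤a] = 14·3·8/12 = 28 kN·m
Load 2 — uniform load w=11 kN/m over full span:
  M_2 = wx(L-x)/2 = 11·8·(12-8)/2 = 176 kN·m
Superposition: M = Σ M_i = 204 kN·m ≈ 204.000000 kN·m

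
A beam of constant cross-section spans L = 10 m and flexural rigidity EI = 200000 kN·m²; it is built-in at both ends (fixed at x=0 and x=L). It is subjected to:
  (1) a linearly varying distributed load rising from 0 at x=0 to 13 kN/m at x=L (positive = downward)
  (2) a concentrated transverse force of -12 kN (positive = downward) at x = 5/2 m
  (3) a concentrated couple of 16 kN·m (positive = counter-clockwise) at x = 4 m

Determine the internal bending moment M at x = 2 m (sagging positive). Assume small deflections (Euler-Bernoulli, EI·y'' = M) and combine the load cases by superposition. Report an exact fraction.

M(2) = -20261/3000 kN·m

Load 1 — triangular load w₀=13 kN/m (0→w₀ over full span):
  M_1 = 3w₀Lx/20 - w₀L²/30 - w₀x³/(6L) = 3·13·10·2/20 - 13·10²/30 - 13·2³/(6·10) = -91/15 kN·m
Load 2 — point force P=-12 kN at a=5/2 m (b=L-a=15/2):
  M_2 = Pb²(3a+b)x/L³ - Pab²/L²  [x≤a] = (-12)·(15/2)²·(3·(5/2)+(15/2))·2/10³ - (-12)·(5/2)·(15/2)²/10² = -27/8 kN·m
Load 3 — applied couple M₀=16 kN·m at a=4 m (b=L-a=6):
  M_3 = R_Ax - M_A  [x≤a] with R_A=288/125, M_A=48/25 = (288/125)·2 - (48/25) = 336/125 kN·m
Superposition: M = Σ M_i = -20261/3000 kN·m ≈ -6.753667 kN·m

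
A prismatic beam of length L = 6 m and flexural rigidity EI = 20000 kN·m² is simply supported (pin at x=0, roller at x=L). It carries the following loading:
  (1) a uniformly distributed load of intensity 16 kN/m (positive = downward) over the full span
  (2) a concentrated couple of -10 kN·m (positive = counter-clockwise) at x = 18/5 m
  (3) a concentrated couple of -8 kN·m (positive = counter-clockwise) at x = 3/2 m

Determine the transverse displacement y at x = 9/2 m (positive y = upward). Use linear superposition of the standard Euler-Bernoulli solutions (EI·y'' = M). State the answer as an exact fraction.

Load 1 — uniform load w=16 kN/m over full span:
  y_1 = -wx(L³-2Lx²+x³)/(24EI) = -16·(9/2)·(6³-2·6·(9/2)²+(9/2)³)/(24·20000) = -1539/160000 m
Load 2 — applied couple M₀=-10 kN·m at a=18/5 m (b=L-a=12/5):
  y_2 = (M₀x³/(6L)-M₀(x-a)²/2+C₁x)/EI  [x>a] with C₁=M₀(3b²-L²)/(6L)=26/5 = ((-10)·(9/2)³/(6·6)-(-10)·((9/2)-(18/5))²/2+(26/5)·(9/2))/20000 = 171/1600000 m
Load 3 — applied couple M₀=-8 kN·m at a=3/2 m (b=L-a=9/2):
  y_3 = (M₀x³/(6L)-M₀(x-a)²/2+C₁x)/EI  [x>a] with C₁=M₀(3b²-L²)/(6L)=-11/2 = ((-8)·(9/2)³/(6·6)-(-8)·((9/2)-(3/2))²/2+(-11/2)·(9/2))/20000 = -9/20000 m
Superposition: y = Σ y_i = -15939/1600000 m ≈ -0.009962 m

y(9/2) = -15939/1600000 m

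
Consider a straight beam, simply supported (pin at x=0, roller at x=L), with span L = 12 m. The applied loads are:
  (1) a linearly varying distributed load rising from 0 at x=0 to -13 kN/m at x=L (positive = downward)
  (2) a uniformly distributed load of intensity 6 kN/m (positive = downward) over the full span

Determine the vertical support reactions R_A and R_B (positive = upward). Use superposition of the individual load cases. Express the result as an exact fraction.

Load 1 — triangular load w₀=-13 kN/m (0→w₀ over full span):
  R_A = w₀L/6 = (-13)·12/6 = -26 kN
  R_B = w₀L/3 = (-13)·12/3 = -52 kN
Load 2 — uniform load w=6 kN/m over full span:
  R_A = wL/2 = 6·12/2 = 36 kN
  R_B = wL/2 = 6·12/2 = 36 kN
Superposition: R_A = 10 kN, R_B = -16 kN

R_A = 10 kN, R_B = -16 kN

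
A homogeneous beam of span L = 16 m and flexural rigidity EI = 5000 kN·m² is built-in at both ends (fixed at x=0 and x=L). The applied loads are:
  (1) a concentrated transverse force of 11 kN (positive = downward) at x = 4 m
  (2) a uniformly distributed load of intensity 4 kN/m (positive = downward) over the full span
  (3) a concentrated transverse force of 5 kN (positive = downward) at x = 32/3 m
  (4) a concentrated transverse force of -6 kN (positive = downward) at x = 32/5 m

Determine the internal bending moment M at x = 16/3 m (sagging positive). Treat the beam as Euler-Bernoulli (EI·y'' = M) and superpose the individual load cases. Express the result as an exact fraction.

M(16/3) = 1320439/40500 kN·m

Load 1 — point force P=11 kN at a=4 m (b=L-a=12):
  M_1 = Pa²(a+3b)(L-x)/L³ - Pa²b/L²  [x>a] = 11·4²·(4+3·12)·(16-(16/3))/16³ - 11·4²·12/16² = 121/12 kN·m
Load 2 — uniform load w=4 kN/m over full span:
  M_2 = wLx/2 - wL²/12 - wx²/2 = 4·16·(16/3)/2 - 4·16²/12 - 4·(16/3)²/2 = 256/9 kN·m
Load 3 — point force P=5 kN at a=32/3 m (b=L-a=16/3):
  M_3 = Pb²(3a+b)x/L³ - Pab²/L²  [x≤a] = 5·(16/3)²·(3·(32/3)+(16/3))·(16/3)/16³ - 5·(32/3)·(16/3)²/16² = 80/81 kN·m
Load 4 — point force P=-6 kN at a=32/5 m (b=L-a=48/5):
  M_4 = Pb²(3a+b)x/L³ - Pab²/L²  [x≤a] = (-6)·(48/5)²·(3·(32/5)+(48/5))·(16/3)/16³ - (-6)·(32/5)·(48/5)²/16² = -864/125 kN·m
Superposition: M = Σ M_i = 1320439/40500 kN·m ≈ 32.603432 kN·m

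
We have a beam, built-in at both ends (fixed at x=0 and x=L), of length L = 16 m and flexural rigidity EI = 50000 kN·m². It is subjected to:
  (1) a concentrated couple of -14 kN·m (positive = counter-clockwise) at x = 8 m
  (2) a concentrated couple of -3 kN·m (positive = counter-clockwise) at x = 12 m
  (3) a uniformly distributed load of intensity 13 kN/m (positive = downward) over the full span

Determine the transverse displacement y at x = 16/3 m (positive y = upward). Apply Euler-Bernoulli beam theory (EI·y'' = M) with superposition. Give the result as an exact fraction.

y(16/3) = -52501/1518750 m

Load 1 — applied couple M₀=-14 kN·m at a=8 m (b=L-a=8):
  y_1 = (R_Ax³/6 - M_Ax²/2)/EI  [x≤a] with R_A=-21/16, M_A=-7/2 = ((-21/16)·(16/3)³/6 - (-7/2)·(16/3)²/2)/50000 = 28/84375 m
Load 2 — applied couple M₀=-3 kN·m at a=12 m (b=L-a=4):
  y_2 = (R_Ax³/6 - M_Ax²/2)/EI  [x≤a] with R_A=-27/128, M_A=-15/16 = ((-27/128)·(16/3)³/6 - (-15/16)·(16/3)²/2)/50000 = 1/6250 m
Load 3 — uniform load w=13 kN/m over full span:
  y_3 = -wx²(L-x)²/(24EI) = -13·(16/3)²·(16-(16/3))²/(24·50000) = -26624/759375 m
Superposition: y = Σ y_i = -52501/1518750 m ≈ -0.034569 m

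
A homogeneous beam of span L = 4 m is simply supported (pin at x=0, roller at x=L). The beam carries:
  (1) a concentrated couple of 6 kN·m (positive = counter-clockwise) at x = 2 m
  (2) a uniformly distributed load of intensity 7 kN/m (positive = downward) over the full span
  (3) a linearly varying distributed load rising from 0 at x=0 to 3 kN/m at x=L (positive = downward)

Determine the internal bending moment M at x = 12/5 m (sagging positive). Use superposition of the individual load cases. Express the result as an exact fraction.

M(12/5) = 1764/125 kN·m

Load 1 — applied couple M₀=6 kN·m at a=2 m (b=L-a=2):
  M_1 = M₀x/L - M₀  [x>a] = 6·(12/5)/4 - 6 = -12/5 kN·m
Load 2 — uniform load w=7 kN/m over full span:
  M_2 = wx(L-x)/2 = 7·(12/5)·(4-(12/5))/2 = 336/25 kN·m
Load 3 — triangular load w₀=3 kN/m (0→w₀ over full span):
  M_3 = w₀Lx/6 - w₀x³/(6L) = 3·4·(12/5)/6 - 3·(12/5)³/(6·4) = 384/125 kN·m
Superposition: M = Σ M_i = 1764/125 kN·m ≈ 14.112000 kN·m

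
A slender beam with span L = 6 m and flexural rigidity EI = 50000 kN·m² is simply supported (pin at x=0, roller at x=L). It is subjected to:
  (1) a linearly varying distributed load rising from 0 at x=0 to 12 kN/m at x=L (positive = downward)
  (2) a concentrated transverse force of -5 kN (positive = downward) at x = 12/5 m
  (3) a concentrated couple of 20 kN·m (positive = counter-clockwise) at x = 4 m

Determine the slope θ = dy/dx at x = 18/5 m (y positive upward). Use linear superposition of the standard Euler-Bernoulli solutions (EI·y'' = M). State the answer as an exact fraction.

Load 1 — triangular load w₀=12 kN/m (0→w₀ over full span):
  θ_1 = -w₀(7L⁴-30L²x²+15x⁴)/(360LEI) = -12·(7·6⁴-30·6²·(18/5)²+15·(18/5)⁴)/(360·6·50000) = 522/1953125 rad
Load 2 — point force P=-5 kN at a=12/5 m (b=L-a=18/5):
  θ_2 = -Pa(2L²-6Lx+3x²+a²)/(6LEI)  [x>a] = -(-5)·(12/5)·(2·6²-6·6·(18/5)+3·(18/5)²+(12/5)²)/(6·6·50000) = -27/312500 rad
Load 3 — applied couple M₀=20 kN·m at a=4 m (b=L-a=2):
  θ_3 = (M₀x²/(2L)+C₁)/EI  [x≤a] with C₁=M₀(3b²-L²)/(6L)=-40/3 = (20·(18/5)²/(2·6)+(-40/3))/50000 = 31/187500 rad
Superposition: θ = Σ θ_i = 4057/11718750 rad ≈ 0.000346 rad

θ(18/5) = 4057/11718750 rad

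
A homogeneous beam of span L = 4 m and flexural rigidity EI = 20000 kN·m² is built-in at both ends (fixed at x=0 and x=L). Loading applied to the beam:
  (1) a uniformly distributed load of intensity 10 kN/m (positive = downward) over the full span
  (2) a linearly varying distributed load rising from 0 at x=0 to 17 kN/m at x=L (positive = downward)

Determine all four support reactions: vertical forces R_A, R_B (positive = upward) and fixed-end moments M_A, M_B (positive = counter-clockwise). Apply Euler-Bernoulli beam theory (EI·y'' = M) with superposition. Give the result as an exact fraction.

R_A = 151/5 kN, M_A = 112/5 kN·m, R_B = 219/5 kN, M_B = -404/15 kN·m

Load 1 — uniform load w=10 kN/m over full span:
  R_A = wL/2 = 10·4/2 = 20 kN
  M_A = wL²/12 = 10·4²/12 = 40/3 kN·m
  R_B = wL/2 = 10·4/2 = 20 kN
  M_B = -wL²/12 = -10·4²/12 = -40/3 kN·m
Load 2 — triangular load w₀=17 kN/m (0→w₀ over full span):
  R_A = 3w₀L/20 = 3·17·4/20 = 51/5 kN
  M_A = w₀L²/30 = 17·4²/30 = 136/15 kN·m
  R_B = 7w₀L/20 = 7·17·4/20 = 119/5 kN
  M_B = -w₀L²/20 = -17·4²/20 = -68/5 kN·m
Superposition: R_A = 151/5 kN, M_A = 112/5 kN·m, R_B = 219/5 kN, M_B = -404/15 kN·m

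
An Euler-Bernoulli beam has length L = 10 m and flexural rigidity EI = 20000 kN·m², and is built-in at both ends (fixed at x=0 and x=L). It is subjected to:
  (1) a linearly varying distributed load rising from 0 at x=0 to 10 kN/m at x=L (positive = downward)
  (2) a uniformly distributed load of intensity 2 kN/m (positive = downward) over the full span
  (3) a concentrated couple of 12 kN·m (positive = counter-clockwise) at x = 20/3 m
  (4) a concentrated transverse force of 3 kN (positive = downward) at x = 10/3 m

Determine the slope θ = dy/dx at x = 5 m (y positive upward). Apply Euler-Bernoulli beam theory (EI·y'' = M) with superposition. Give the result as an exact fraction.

θ(5) = -11/57600 rad

Load 1 — triangular load w₀=10 kN/m (0→w₀ over full span):
  θ_1 = -w₀(2x(L-x)(L-2x)(x+2L)+x²(L-x)²)/(120LEI) = -10·(2·5·(10-5)·(10-2·5)·(5+2·10)+5²·(10-5)²)/(120·10·20000) = -1/3840 rad
Load 2 — uniform load w=2 kN/m over full span:
  θ_2 = -wx(L-x)(L-2x)/(12EI) = -2·5·(10-5)·(10-2·5)/(12·20000) = 0 rad
Load 3 — applied couple M₀=12 kN·m at a=20/3 m (b=L-a=10/3):
  θ_3 = (R_Ax²/2 - M_Ax)/EI  [x≤a] with R_A=8/5, M_A=4 = ((8/5)·5²/2 - 4·5)/20000 = 0 rad
Load 4 — point force P=3 kN at a=10/3 m (b=L-a=20/3):
  θ_4 = Pa²(L-x)(2bL-(3b+a)(L-x))/(2L³EI)  [x>a] = 3·(10/3)²·(10-5)·(2·(20/3)·10-(3·(20/3)+(10/3))·(10-5))/(2·10³·20000) = 1/14400 rad
Superposition: θ = Σ θ_i = -11/57600 rad ≈ -0.000191 rad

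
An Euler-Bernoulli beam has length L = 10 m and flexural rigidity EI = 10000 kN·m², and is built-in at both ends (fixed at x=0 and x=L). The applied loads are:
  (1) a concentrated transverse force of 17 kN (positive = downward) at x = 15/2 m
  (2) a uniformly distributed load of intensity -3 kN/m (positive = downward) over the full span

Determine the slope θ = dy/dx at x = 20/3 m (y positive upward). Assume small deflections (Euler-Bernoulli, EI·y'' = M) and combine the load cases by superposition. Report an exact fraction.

Load 1 — point force P=17 kN at a=15/2 m (b=L-a=5/2):
  θ_1 = -Pb²x(2aL-(3a+b)x)/(2L³EI)  [x≤a] = -17·(5/2)²·(20/3)·(2·(15/2)·10-(3·(15/2)+(5/2))·(20/3))/(2·10³·10000) = 17/28800 rad
Load 2 — uniform load w=-3 kN/m over full span:
  θ_2 = -wx(L-x)(L-2x)/(12EI) = -(-3)·(20/3)·(10-(20/3))·(10-2·(20/3))/(12·10000) = -1/540 rad
Superposition: θ = Σ θ_i = -109/86400 rad ≈ -0.001262 rad

θ(20/3) = -109/86400 rad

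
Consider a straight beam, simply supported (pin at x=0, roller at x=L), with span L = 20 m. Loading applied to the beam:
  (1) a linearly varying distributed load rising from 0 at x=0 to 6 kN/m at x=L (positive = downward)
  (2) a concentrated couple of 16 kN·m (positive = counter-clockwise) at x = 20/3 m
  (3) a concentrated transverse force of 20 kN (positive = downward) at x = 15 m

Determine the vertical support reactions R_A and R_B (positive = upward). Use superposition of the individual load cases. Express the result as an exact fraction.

Load 1 — triangular load w₀=6 kN/m (0→w₀ over full span):
  R_A = w₀L/6 = 6·20/6 = 20 kN
  R_B = w₀L/3 = 6·20/3 = 40 kN
Load 2 — applied couple M₀=16 kN·m at a=20/3 m (b=L-a=40/3):
  R_A = M₀/L = 16/20 = 4/5 kN
  R_B = -M₀/L = -16/20 = -4/5 kN
Load 3 — point force P=20 kN at a=15 m (b=L-a=5):
  R_A = Pb/L = 20·5/20 = 5 kN
  R_B = Pa/L = 20·15/20 = 15 kN
Superposition: R_A = 129/5 kN, R_B = 271/5 kN

R_A = 129/5 kN, R_B = 271/5 kN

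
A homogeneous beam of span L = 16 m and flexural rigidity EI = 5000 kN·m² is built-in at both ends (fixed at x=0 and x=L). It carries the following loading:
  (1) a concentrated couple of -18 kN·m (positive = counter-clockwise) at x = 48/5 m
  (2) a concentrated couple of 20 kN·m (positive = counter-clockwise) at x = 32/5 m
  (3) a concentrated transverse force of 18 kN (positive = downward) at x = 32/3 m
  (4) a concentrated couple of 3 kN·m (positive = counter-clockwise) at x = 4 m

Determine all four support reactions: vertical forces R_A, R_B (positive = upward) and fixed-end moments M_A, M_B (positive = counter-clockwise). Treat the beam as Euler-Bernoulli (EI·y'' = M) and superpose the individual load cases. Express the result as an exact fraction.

Load 1 — applied couple M₀=-18 kN·m at a=48/5 m (b=L-a=32/5):
  R_A = 6M₀ab/L³ = 6·(-18)·(48/5)·(32/5)/16³ = -81/50 kN
  M_A = M₀b(2a-b)/L² = (-18)·(32/5)·(2·(48/5)-(32/5))/16² = -144/25 kN·m
  R_B = -6M₀ab/L³ = -6·(-18)·(48/5)·(32/5)/16³ = 81/50 kN
  M_B = M₀a(2b-a)/L² = (-18)·(48/5)·(2·(32/5)-(48/5))/16² = -54/25 kN·m
Load 2 — applied couple M₀=20 kN·m at a=32/5 m (b=L-a=48/5):
  R_A = 6M₀ab/L³ = 6·20·(32/5)·(48/5)/16³ = 9/5 kN
  M_A = M₀b(2a-b)/L² = 20·(48/5)·(2·(32/5)-(48/5))/16² = 12/5 kN·m
  R_B = -6M₀ab/L³ = -6·20·(32/5)·(48/5)/16³ = -9/5 kN
  M_B = M₀a(2b-a)/L² = 20·(32/5)·(2·(48/5)-(32/5))/16² = 32/5 kN·m
Load 3 — point force P=18 kN at a=32/3 m (b=L-a=16/3):
  R_A = Pb²(3a+b)/L³ = 18·(16/3)²·(3·(32/3)+(16/3))/16³ = 14/3 kN
  M_A = Pab²/L² = 18·(32/3)·(16/3)²/16² = 64/3 kN·m
  R_B = Pa²(a+3b)/L³ = 18·(32/3)²·((32/3)+3·(16/3))/16³ = 40/3 kN
  M_B = -Pa²b/L² = -18·(32/3)²·(16/3)/16² = -128/3 kN·m
Load 4 — applied couple M₀=3 kN·m at a=4 m (b=L-a=12):
  R_A = 6M₀ab/L³ = 6·3·4·12/16³ = 27/128 kN
  M_A = M₀b(2a-b)/L² = 3·12·(2·4-12)/16² = -9/16 kN·m
  R_B = -6M₀ab/L³ = -6·3·4·12/16³ = -27/128 kN
  M_B = M₀a(2b-a)/L² = 3·4·(2·12-4)/16² = 15/16 kN·m
Superposition: R_A = 48553/9600 kN, M_A = 20893/1200 kN·m, R_B = 124247/9600 kN, M_B = -44987/1200 kN·m

R_A = 48553/9600 kN, M_A = 20893/1200 kN·m, R_B = 124247/9600 kN, M_B = -44987/1200 kN·m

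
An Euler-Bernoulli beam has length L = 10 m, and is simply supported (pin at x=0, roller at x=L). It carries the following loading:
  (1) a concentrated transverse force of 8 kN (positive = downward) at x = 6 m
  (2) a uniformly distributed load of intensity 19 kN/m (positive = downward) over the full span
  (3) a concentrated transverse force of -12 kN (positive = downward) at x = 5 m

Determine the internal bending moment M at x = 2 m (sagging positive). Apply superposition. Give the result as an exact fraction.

Load 1 — point force P=8 kN at a=6 m (b=L-a=4):
  M_1 = Pbx/L  [x≤a] = 8·4·2/10 = 32/5 kN·m
Load 2 — uniform load w=19 kN/m over full span:
  M_2 = wx(L-x)/2 = 19·2·(10-2)/2 = 152 kN·m
Load 3 — point force P=-12 kN at a=5 m (b=L-a=5):
  M_3 = Pbx/L  [x≤a] = (-12)·5·2/10 = -12 kN·m
Superposition: M = Σ M_i = 732/5 kN·m ≈ 146.400000 kN·m

M(2) = 732/5 kN·m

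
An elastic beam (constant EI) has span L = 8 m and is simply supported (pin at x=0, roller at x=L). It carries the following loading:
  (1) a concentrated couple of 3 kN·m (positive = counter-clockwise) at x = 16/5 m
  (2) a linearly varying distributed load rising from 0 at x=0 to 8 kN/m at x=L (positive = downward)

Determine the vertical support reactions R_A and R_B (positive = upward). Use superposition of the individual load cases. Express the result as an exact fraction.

Load 1 — applied couple M₀=3 kN·m at a=16/5 m (b=L-a=24/5):
  R_A = M₀/L = 3/8 kN
  R_B = -M₀/L = -3/8 kN
Load 2 — triangular load w₀=8 kN/m (0→w₀ over full span):
  R_A = w₀L/6 = 8·8/6 = 32/3 kN
  R_B = w₀L/3 = 8·8/3 = 64/3 kN
Superposition: R_A = 265/24 kN, R_B = 503/24 kN

R_A = 265/24 kN, R_B = 503/24 kN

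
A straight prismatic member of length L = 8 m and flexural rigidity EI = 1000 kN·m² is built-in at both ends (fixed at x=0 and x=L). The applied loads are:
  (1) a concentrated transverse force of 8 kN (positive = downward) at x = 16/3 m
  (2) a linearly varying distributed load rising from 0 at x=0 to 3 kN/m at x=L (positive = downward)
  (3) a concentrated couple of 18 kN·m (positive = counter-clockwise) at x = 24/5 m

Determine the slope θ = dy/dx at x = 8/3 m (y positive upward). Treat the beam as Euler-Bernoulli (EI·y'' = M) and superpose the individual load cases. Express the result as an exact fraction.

Load 1 — point force P=8 kN at a=16/3 m (b=L-a=8/3):
  θ_1 = -Pb²x(2aL-(3a+b)x)/(2L³EI)  [x≤a] = -8·(8/3)²·(8/3)·(2·(16/3)·8-(3·(16/3)+(8/3))·(8/3))/(2·8³·1000) = -32/6075 rad
Load 2 — triangular load w₀=3 kN/m (0→w₀ over full span):
  θ_2 = -w₀(2x(L-x)(L-2x)(x+2L)+x²(L-x)²)/(120LEI) = -3·(2·(8/3)·(8-(8/3))·(8-2·(8/3))·((8/3)+2·8)+(8/3)²·(8-(8/3))²)/(120·8·1000) = -256/50625 rad
Load 3 — applied couple M₀=18 kN·m at a=24/5 m (b=L-a=16/5):
  θ_3 = (R_Ax²/2 - M_Ax)/EI  [x≤a] with R_A=81/25, M_A=144/25 = ((81/25)·(8/3)²/2 - (144/25)·(8/3))/1000 = -12/3125 rad
Superposition: θ = Σ θ_i = -10756/759375 rad ≈ -0.014164 rad

θ(8/3) = -10756/759375 rad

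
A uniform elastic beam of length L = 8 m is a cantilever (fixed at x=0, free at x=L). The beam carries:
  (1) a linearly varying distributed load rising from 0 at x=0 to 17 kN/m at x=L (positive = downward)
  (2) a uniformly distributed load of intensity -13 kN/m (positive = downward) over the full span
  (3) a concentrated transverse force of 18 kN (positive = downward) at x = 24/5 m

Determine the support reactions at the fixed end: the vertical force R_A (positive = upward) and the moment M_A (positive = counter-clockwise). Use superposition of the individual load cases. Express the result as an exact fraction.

Load 1 — triangular load w₀=17 kN/m (0→w₀ over full span):
  R_A = w₀L/2 = 17·8/2 = 68 kN
  M_A = w₀L²/3 = 17·8²/3 = 1088/3 kN·m
Load 2 — uniform load w=-13 kN/m over full span:
  R_A = wL = (-13)·8 = -104 kN
  M_A = wL²/2 = (-13)·8²/2 = -416 kN·m
Load 3 — point force P=18 kN at a=24/5 m (b=L-a=16/5):
  R_A = P = 18 kN
  M_A = Pa = 18·(24/5) = 432/5 kN·m
Superposition: R_A = -18 kN, M_A = 496/15 kN·m

R_A = -18 kN, M_A = 496/15 kN·m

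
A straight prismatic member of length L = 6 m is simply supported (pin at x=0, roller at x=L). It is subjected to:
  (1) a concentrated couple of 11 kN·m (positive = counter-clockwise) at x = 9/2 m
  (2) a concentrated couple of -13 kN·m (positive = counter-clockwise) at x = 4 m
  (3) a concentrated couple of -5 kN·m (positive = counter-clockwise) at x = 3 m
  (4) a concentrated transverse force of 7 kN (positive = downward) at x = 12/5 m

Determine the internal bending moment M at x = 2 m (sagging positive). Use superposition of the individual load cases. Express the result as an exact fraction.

Load 1 — applied couple M₀=11 kN·m at a=9/2 m (b=L-a=3/2):
  M_1 = M₀x/L  [x≤a] = 11·2/6 = 11/3 kN·m
Load 2 — applied couple M₀=-13 kN·m at a=4 m (b=L-a=2):
  M_2 = M₀x/L  [x≤a] = (-13)·2/6 = -13/3 kN·m
Load 3 — applied couple M₀=-5 kN·m at a=3 m (b=L-a=3):
  M_3 = M₀x/L  [x≤a] = (-5)·2/6 = -5/3 kN·m
Load 4 — point force P=7 kN at a=12/5 m (b=L-a=18/5):
  M_4 = Pbx/L  [x≤a] = 7·(18/5)·2/6 = 42/5 kN·m
Superposition: M = Σ M_i = 91/15 kN·m ≈ 6.066667 kN·m

M(2) = 91/15 kN·m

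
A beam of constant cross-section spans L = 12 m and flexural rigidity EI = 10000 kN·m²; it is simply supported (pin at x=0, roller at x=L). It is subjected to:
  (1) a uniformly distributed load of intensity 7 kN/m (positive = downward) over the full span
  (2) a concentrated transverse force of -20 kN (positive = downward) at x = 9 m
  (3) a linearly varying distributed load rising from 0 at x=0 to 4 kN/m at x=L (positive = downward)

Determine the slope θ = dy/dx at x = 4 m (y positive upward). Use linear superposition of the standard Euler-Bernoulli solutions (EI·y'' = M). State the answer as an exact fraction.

θ(4) = -21971/900000 rad

Load 1 — uniform load w=7 kN/m over full span:
  θ_1 = -w(L³-6Lx²+4x³)/(24EI) = -7·(12³-6·12·4²+4·4³)/(24·10000) = -91/3750 rad
Load 2 — point force P=-20 kN at a=9 m (b=L-a=3):
  θ_2 = -Pb(L²-b²-3x²)/(6LEI)  [x≤a] = -(-20)·3·(12²-3²-3·4²)/(6·12·10000) = 29/4000 rad
Load 3 — triangular load w₀=4 kN/m (0→w₀ over full span):
  θ_3 = -w₀(7L⁴-30L²x²+15x⁴)/(360LEI) = -4·(7·12⁴-30·12²·4²+15·4⁴)/(360·12·10000) = -208/28125 rad
Superposition: θ = Σ θ_i = -21971/900000 rad ≈ -0.024412 rad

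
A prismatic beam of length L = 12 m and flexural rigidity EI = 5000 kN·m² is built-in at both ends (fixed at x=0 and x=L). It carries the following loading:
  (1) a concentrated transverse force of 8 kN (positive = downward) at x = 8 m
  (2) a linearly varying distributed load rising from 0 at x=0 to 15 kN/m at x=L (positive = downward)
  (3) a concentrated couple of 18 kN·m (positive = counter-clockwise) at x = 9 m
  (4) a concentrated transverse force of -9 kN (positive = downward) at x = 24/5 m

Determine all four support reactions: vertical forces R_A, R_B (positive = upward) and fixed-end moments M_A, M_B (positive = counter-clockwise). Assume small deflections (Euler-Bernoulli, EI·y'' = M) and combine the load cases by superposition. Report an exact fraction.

Load 1 — point force P=8 kN at a=8 m (b=L-a=4):
  R_A = Pb²(3a+b)/L³ = 8·4²·(3·8+4)/12³ = 56/27 kN
  M_A = Pab²/L² = 8·8·4²/12² = 64/9 kN·m
  R_B = Pa²(a+3b)/L³ = 8·8²·(8+3·4)/12³ = 160/27 kN
  M_B = -Pa²b/L² = -8·8²·4/12² = -128/9 kN·m
Load 2 — triangular load w₀=15 kN/m (0→w₀ over full span):
  R_A = 3w₀L/20 = 3·15·12/20 = 27 kN
  M_A = w₀L²/30 = 15·12²/30 = 72 kN·m
  R_B = 7w₀L/20 = 7·15·12/20 = 63 kN
  M_B = -w₀L²/20 = -15·12²/20 = -108 kN·m
Load 3 — applied couple M₀=18 kN·m at a=9 m (b=L-a=3):
  R_A = 6M₀ab/L³ = 6·18·9·3/12³ = 27/16 kN
  M_A = M₀b(2a-b)/L² = 18·3·(2·9-3)/12² = 45/8 kN·m
  R_B = -6M₀ab/L³ = -6·18·9·3/12³ = -27/16 kN
  M_B = M₀a(2b-a)/L² = 18·9·(2·3-9)/12² = -27/8 kN·m
Load 4 — point force P=-9 kN at a=24/5 m (b=L-a=36/5):
  R_A = Pb²(3a+b)/L³ = (-9)·(36/5)²·(3·(24/5)+(36/5))/12³ = -729/125 kN
  M_A = Pab²/L² = (-9)·(24/5)·(36/5)²/12² = -1944/125 kN·m
  R_B = Pa²(a+3b)/L³ = (-9)·(24/5)²·((24/5)+3·(36/5))/12³ = -396/125 kN
  M_B = -Pa²b/L² = -(-9)·(24/5)²·(36/5)/12² = 1296/125 kN·m
Superposition: R_A = 1346197/54000 kN, M_A = 622657/9000 kN·m, R_B = 3459803/54000 kN, M_B = -1037063/9000 kN·m

R_A = 1346197/54000 kN, M_A = 622657/9000 kN·m, R_B = 3459803/54000 kN, M_B = -1037063/9000 kN·m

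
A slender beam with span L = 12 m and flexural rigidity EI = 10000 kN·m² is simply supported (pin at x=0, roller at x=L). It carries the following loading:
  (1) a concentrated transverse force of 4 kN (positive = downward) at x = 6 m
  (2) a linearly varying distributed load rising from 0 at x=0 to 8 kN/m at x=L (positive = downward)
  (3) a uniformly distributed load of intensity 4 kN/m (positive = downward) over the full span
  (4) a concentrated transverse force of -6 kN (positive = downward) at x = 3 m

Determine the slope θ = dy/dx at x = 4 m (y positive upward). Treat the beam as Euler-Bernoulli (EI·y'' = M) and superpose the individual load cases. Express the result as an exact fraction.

θ(4) = -52619/1800000 rad

Load 1 — point force P=4 kN at a=6 m (b=L-a=6):
  θ_1 = -Pb(L²-b²-3x²)/(6LEI)  [x≤a] = -4·6·(12²-6²-3·4²)/(6·12·10000) = -1/500 rad
Load 2 — triangular load w₀=8 kN/m (0→w₀ over full span):
  θ_2 = -w₀(7L⁴-30L²x²+15x⁴)/(360LEI) = -8·(7·12⁴-30·12²·4²+15·4⁴)/(360·12·10000) = -416/28125 rad
Load 3 — uniform load w=4 kN/m over full span:
  θ_3 = -w(L³-6Lx²+4x³)/(24EI) = -4·(12³-6·12·4²+4·4³)/(24·10000) = -26/1875 rad
Load 4 — point force P=-6 kN at a=3 m (b=L-a=9):
  θ_4 = -Pa(2L²-6Lx+3x²+a²)/(6LEI)  [x>a] = -(-6)·3·(2·12²-6·12·4+3·4²+3²)/(6·12·10000) = 57/40000 rad
Superposition: θ = Σ θ_i = -52619/1800000 rad ≈ -0.029233 rad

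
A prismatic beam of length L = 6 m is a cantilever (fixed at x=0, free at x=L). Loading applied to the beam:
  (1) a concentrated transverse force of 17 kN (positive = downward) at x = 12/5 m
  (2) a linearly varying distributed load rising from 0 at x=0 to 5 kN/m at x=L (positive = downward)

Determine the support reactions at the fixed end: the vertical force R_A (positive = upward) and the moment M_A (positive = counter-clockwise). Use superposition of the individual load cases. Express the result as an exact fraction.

Load 1 — point force P=17 kN at a=12/5 m (b=L-a=18/5):
  R_A = P = 17 kN
  M_A = Pa = 17·(12/5) = 204/5 kN·m
Load 2 — triangular load w₀=5 kN/m (0→w₀ over full span):
  R_A = w₀L/2 = 5·6/2 = 15 kN
  M_A = w₀L²/3 = 5·6²/3 = 60 kN·m
Superposition: R_A = 32 kN, M_A = 504/5 kN·m

R_A = 32 kN, M_A = 504/5 kN·m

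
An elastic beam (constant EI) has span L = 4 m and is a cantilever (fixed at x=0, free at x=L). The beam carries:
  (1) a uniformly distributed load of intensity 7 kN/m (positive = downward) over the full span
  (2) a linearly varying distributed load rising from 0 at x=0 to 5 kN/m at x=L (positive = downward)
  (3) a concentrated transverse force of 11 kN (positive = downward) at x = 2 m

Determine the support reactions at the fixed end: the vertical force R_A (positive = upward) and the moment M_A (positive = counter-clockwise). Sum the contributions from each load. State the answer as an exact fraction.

R_A = 49 kN, M_A = 314/3 kN·m

Load 1 — uniform load w=7 kN/m over full span:
  R_A = wL = 7·4 = 28 kN
  M_A = wL²/2 = 7·4²/2 = 56 kN·m
Load 2 — triangular load w₀=5 kN/m (0→w₀ over full span):
  R_A = w₀L/2 = 5·4/2 = 10 kN
  M_A = w₀L²/3 = 5·4²/3 = 80/3 kN·m
Load 3 — point force P=11 kN at a=2 m (b=L-a=2):
  R_A = P = 11 kN
  M_A = Pa = 11·2 = 22 kN·m
Superposition: R_A = 49 kN, M_A = 314/3 kN·m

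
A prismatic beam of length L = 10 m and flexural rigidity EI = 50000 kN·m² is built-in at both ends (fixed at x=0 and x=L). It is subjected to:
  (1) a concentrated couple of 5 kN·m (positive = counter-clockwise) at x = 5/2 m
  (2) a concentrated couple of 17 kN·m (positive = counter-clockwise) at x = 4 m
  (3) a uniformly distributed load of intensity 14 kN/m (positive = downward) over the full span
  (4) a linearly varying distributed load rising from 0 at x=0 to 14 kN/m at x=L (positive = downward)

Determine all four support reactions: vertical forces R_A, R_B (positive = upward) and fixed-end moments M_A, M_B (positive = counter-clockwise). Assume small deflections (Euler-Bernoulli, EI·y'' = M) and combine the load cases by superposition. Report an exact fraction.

Load 1 — applied couple M₀=5 kN·m at a=5/2 m (b=L-a=15/2):
  R_A = 6M₀ab/L³ = 6·5·(5/2)·(15/2)/10³ = 9/16 kN
  M_A = M₀b(2a-b)/L² = 5·(15/2)·(2·(5/2)-(15/2))/10² = -15/16 kN·m
  R_B = -6M₀ab/L³ = -6·5·(5/2)·(15/2)/10³ = -9/16 kN
  M_B = M₀a(2b-a)/L² = 5·(5/2)·(2·(15/2)-(5/2))/10² = 25/16 kN·m
Load 2 — applied couple M₀=17 kN·m at a=4 m (b=L-a=6):
  R_A = 6M₀ab/L³ = 6·17·4·6/10³ = 306/125 kN
  M_A = M₀b(2a-b)/L² = 17·6·(2·4-6)/10² = 51/25 kN·m
  R_B = -6M₀ab/L³ = -6·17·4·6/10³ = -306/125 kN
  M_B = M₀a(2b-a)/L² = 17·4·(2·6-4)/10² = 136/25 kN·m
Load 3 — uniform load w=14 kN/m over full span:
  R_A = wL/2 = 14·10/2 = 70 kN
  M_A = wL²/12 = 14·10²/12 = 350/3 kN·m
  R_B = wL/2 = 14·10/2 = 70 kN
  M_B = -wL²/12 = -14·10²/12 = -350/3 kN·m
Load 4 — triangular load w₀=14 kN/m (0→w₀ over full span):
  R_A = 3w₀L/20 = 3·14·10/20 = 21 kN
  M_A = w₀L²/30 = 14·10²/30 = 140/3 kN·m
  R_B = 7w₀L/20 = 7·14·10/20 = 49 kN
  M_B = -w₀L²/20 = -14·10²/20 = -70 kN·m
Superposition: R_A = 188021/2000 kN, M_A = 197323/1200 kN·m, R_B = 231979/2000 kN, M_B = -215597/1200 kN·m

R_A = 188021/2000 kN, M_A = 197323/1200 kN·m, R_B = 231979/2000 kN, M_B = -215597/1200 kN·m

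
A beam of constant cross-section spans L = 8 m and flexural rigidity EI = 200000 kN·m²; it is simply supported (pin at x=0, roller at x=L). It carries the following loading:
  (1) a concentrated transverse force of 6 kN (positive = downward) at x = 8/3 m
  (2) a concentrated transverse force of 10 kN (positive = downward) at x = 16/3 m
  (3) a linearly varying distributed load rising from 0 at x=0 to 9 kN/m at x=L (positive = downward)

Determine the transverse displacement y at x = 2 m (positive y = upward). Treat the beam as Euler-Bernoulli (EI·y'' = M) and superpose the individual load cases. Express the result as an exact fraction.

Load 1 — point force P=6 kN at a=8/3 m (b=L-a=16/3):
  y_1 = -Pbx(L²-b²-x²)/(6LEI)  [x≤a] = -6·(16/3)·2·(8²-(16/3)²-2²)/(6·8·200000) = -71/337500 m
Load 2 — point force P=10 kN at a=16/3 m (b=L-a=8/3):
  y_2 = -Pbx(L²-b²-x²)/(6LEI)  [x≤a] = -10·(8/3)·2·(8²-(8/3)²-2²)/(6·8·200000) = -119/405000 m
Load 3 — triangular load w₀=9 kN/m (0→w₀ over full span):
  y_3 = -w₀x(7L⁴-10L²x²+3x⁴)/(360LEI) = -9·2·(7·8⁴-10·8²·2²+3·2⁴)/(360·8·200000) = -327/400000 m
Superposition: y = Σ y_i = -42823/32400000 m ≈ -0.001322 m

y(2) = -42823/32400000 m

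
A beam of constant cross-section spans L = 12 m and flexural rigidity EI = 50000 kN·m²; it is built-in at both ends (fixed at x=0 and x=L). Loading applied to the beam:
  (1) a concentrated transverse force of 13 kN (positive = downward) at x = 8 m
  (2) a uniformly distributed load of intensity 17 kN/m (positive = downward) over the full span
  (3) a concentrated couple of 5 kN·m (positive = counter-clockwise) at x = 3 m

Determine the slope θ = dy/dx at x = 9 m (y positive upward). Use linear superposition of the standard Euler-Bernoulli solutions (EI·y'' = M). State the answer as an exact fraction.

θ(9) = 16187/3200000 rad

Load 1 — point force P=13 kN at a=8 m (b=L-a=4):
  θ_1 = Pa²(L-x)(2bL-(3b+a)(L-x))/(2L³EI)  [x>a] = 13·8²·(12-9)·(2·4·12-(3·4+8)·(12-9))/(2·12³·50000) = 13/25000 rad
Load 2 — uniform load w=17 kN/m over full span:
  θ_2 = -wx(L-x)(L-2x)/(12EI) = -17·9·(12-9)·(12-2·9)/(12·50000) = 459/100000 rad
Load 3 — applied couple M₀=5 kN·m at a=3 m (b=L-a=9):
  θ_3 = (R_Ax²/2 - M_Ax - M₀(x-a))/EI  [x>a] with R_A=15/32, M_A=-15/16 = ((15/32)·9²/2 - (-15/16)·9 - 5·(9-3))/50000 = -33/640000 rad
Superposition: θ = Σ θ_i = 16187/3200000 rad ≈ 0.005058 rad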